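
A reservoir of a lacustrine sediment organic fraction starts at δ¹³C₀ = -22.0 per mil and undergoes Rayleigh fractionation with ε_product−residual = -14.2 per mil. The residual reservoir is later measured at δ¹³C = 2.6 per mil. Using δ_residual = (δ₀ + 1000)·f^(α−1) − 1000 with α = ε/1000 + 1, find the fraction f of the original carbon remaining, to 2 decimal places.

α − 1 = ε/1000 = -0.0142
(δ_res + 1000)/(δ₀ + 1000) = (2.6 + 1000)/(-22.0 + 1000) = 1002.6/978.0 = 1.025153
f = 1.025153^(1/-0.0142) = exp(ln(1.025153)/-0.0142) = exp(0.02484/-0.0142)
f = exp(-1.7495) = 0.1739

0.17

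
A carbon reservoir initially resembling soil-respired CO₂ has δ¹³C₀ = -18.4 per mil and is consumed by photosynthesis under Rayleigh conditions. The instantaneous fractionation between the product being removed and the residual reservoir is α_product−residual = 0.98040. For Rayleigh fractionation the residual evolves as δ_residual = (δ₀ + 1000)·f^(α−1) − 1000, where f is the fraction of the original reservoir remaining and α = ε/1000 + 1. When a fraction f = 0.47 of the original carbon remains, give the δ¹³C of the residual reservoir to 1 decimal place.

Rayleigh residual: δ_res = (δ₀ + 1000)·f^(α−1) − 1000
α − 1 = -0.01960
f^(α−1) = 0.47^(-0.01960) = 1.014908
δ_res = (-18.4 + 1000) × 1.014908 − 1000 = 996.234 − 1000 = -3.77 per mil

-3.8 per mil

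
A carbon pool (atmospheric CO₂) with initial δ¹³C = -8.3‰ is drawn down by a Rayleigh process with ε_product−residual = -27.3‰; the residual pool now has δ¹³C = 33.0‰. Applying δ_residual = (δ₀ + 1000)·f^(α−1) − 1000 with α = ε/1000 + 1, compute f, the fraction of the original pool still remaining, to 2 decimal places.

α − 1 = ε/1000 = -0.0273
(δ_res + 1000)/(δ₀ + 1000) = (33.0 + 1000)/(-8.3 + 1000) = 1033.0/991.7 = 1.041646
f = 1.041646^(1/-0.0273) = exp(ln(1.041646)/-0.0273) = exp(0.04080/-0.0273)
f = exp(-1.4946) = 0.2243

0.22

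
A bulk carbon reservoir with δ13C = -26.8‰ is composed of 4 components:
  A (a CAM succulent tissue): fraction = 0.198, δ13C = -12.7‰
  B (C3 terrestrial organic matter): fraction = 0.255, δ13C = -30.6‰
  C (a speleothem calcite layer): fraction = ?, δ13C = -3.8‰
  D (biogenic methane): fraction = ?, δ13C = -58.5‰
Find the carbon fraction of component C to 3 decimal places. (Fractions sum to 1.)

0.284

Let f_C and f_D be the unknown fractions; fractions sum to 1 so f_C + f_D = 0.547.
Mass balance: Σ fᵢ·δᵢ = δ_bulk ⇒ f_C·(-3.8) + f_D·(-58.5) = -26.8 − (-10.318) = -16.482
Substitute f_D = 0.547 − f_C:
f_C·(-3.8 − -58.5) = -16.482 − 0.547×(-58.5) = 15.517
f_C = 15.517 / 54.7 = 0.2837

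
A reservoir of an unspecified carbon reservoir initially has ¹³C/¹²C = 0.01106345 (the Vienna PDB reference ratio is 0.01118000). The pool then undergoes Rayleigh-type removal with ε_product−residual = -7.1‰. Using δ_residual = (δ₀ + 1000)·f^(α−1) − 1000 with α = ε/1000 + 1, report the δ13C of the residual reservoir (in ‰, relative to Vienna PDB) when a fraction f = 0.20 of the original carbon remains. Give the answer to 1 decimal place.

0.9‰

δ₀ = (0.01106345/0.01118000 − 1)×1000 = (0.989575 − 1)×1000 = -10.425‰
α − 1 = ε/1000 = -0.0071
f^(α−1) = 0.20^(-0.0071) = 1.011493
δ_res = (-10.425 + 1000) × 1.011493 − 1000 = 1000.948 − 1000 = 0.95‰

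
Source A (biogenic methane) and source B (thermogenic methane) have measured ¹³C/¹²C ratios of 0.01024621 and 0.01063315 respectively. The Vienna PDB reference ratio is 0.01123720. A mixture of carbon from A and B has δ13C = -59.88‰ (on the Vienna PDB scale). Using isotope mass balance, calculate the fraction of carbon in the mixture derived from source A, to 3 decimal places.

0.178

δ_A = (0.01024621/0.01123720 − 1)×1000 = (0.911812 − 1)×1000 = -88.188‰
δ_B = (0.01063315/0.01123720 − 1)×1000 = (0.946246 − 1)×1000 = -53.754‰
f_A = (δ_mix − δ_B)/(δ_A − δ_B) = (-59.88 − (-53.754))/(-88.188 − (-53.754))
f_A = -6.126 / -34.434 = 0.1779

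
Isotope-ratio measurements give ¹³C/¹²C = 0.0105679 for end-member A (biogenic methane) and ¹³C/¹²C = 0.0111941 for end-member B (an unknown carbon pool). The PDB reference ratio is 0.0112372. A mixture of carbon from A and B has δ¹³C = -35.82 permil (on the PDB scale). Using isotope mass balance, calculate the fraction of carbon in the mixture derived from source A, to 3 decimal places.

δ_A = (0.0105679/0.0112372 − 1)×1000 = (0.940439 − 1)×1000 = -59.561 permil
δ_B = (0.0111941/0.0112372 − 1)×1000 = (0.996165 − 1)×1000 = -3.835 permil
f_A = (δ_mix − δ_B)/(δ_A − δ_B) = (-35.82 − (-3.835))/(-59.561 − (-3.835))
f_A = -31.985 / -55.726 = 0.5740

0.574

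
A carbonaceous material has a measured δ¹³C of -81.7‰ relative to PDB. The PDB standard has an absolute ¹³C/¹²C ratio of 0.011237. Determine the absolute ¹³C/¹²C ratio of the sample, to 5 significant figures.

R_sample = R_standard × (δ¹³C/1000 + 1)
R_sample = 0.011237 × (-81.7/1000 + 1) = 0.011237 × 0.918300
R_sample = 0.0103189

0.010319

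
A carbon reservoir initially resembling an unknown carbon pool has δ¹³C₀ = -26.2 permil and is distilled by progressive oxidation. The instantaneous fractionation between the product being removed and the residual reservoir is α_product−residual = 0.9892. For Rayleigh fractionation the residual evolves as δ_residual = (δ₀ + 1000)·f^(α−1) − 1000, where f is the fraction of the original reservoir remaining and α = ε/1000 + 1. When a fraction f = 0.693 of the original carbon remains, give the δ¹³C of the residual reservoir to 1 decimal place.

-22.3 permil

Rayleigh residual: δ_res = (δ₀ + 1000)·f^(α−1) − 1000
α − 1 = -0.01080
f^(α−1) = 0.693^(-0.01080) = 1.003968
δ_res = (-26.2 + 1000) × 1.003968 − 1000 = 977.665 − 1000 = -22.34 permil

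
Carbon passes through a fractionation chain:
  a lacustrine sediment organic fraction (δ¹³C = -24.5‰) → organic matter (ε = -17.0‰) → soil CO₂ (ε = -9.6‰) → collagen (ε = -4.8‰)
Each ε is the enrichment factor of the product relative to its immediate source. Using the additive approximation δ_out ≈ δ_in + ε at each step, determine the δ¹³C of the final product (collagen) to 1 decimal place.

step 1: δ ≈ -24.5 + (-17.0) = -41.5‰
step 2: δ ≈ -41.5 + (-9.6) = -51.1‰
step 3: δ ≈ -51.1 + (-4.8) = -55.9‰

-55.9‰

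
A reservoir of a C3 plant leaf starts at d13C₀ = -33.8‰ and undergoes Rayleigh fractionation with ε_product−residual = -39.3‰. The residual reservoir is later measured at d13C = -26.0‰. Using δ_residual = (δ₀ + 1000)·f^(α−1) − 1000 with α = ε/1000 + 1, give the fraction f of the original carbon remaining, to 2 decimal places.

0.81

α − 1 = ε/1000 = -0.0393
(δ_res + 1000)/(δ₀ + 1000) = (-26.0 + 1000)/(-33.8 + 1000) = 974.0/966.2 = 1.008073
f = 1.008073^(1/-0.0393) = exp(ln(1.008073)/-0.0393) = exp(0.00804/-0.0393)
f = exp(-0.2046) = 0.8150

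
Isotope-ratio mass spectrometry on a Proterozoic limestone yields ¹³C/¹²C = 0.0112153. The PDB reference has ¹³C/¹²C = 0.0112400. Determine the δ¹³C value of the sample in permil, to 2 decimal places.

δ¹³C = (R_sample / R_standard − 1) × 1000
R_sample / R_standard = 0.0112153 / 0.0112400 = 0.997802
δ¹³C = (0.997802 − 1) × 1000 = -2.198 permil

-2.20 permil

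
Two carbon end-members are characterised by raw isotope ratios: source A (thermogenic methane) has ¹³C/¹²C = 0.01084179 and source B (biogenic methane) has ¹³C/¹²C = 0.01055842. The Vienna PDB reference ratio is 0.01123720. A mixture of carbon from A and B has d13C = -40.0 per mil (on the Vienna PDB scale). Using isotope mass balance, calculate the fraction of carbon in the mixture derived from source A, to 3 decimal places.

0.809

δ_A = (0.01084179/0.01123720 − 1)×1000 = (0.964812 − 1)×1000 = -35.188 per mil
δ_B = (0.01055842/0.01123720 − 1)×1000 = (0.939595 − 1)×1000 = -60.405 per mil
f_A = (δ_mix − δ_B)/(δ_A − δ_B) = (-40.0 − (-60.405))/(-35.188 − (-60.405))
f_A = 20.405 / 25.217 = 0.8092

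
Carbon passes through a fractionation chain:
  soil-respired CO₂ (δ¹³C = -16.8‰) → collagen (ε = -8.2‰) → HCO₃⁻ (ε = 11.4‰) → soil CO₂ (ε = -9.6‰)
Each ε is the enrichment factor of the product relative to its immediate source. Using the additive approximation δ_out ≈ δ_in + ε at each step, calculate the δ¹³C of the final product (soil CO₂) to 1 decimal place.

-23.2‰

step 1: δ ≈ -16.8 + (-8.2) = -25.0‰
step 2: δ ≈ -25.0 + (11.4) = -13.6‰
step 3: δ ≈ -13.6 + (-9.6) = -23.2‰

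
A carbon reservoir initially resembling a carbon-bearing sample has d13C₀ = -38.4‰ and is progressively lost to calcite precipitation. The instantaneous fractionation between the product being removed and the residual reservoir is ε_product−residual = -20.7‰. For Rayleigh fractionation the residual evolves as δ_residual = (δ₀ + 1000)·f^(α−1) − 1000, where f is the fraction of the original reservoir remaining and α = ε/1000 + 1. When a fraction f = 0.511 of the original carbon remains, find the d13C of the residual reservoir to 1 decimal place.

Rayleigh residual: δ_res = (δ₀ + 1000)·f^(α−1) − 1000
α = ε/1000 + 1 = 0.97930, so α − 1 = -0.02070
f^(α−1) = 0.511^(-0.02070) = 1.013995
δ_res = (-38.4 + 1000) × 1.013995 − 1000 = 975.057 − 1000 = -24.94‰

-24.9‰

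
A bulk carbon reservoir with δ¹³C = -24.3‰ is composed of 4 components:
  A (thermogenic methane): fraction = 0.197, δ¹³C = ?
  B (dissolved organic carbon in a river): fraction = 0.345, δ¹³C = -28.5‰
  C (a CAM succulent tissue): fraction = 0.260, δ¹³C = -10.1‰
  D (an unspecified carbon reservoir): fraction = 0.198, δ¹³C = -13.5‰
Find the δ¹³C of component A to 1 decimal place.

Isotope mass balance: δ_bulk = Σ fᵢ·δᵢ.
-24.3 = 0.197×δ_A + 0.345×(-28.5) + 0.260×(-10.1) + 0.198×(-13.5)
0.197·δ_A = -24.3 − (-15.131) = -9.169
δ_A = -9.169 / 0.197 = -46.54‰

-46.5‰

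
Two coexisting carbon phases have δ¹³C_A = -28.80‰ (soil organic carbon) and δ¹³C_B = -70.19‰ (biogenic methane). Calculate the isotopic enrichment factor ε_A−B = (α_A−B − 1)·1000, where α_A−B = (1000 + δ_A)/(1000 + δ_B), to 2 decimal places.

α_A−B = (1000 + -28.80) / (1000 + -70.19) = 971.20 / 929.81 = 1.044514
ε_A−B = (1.044514 − 1) × 1000 = 44.514‰
(The approximation ε ≈ δ_A − δ_B would give 41.39‰.)

44.51‰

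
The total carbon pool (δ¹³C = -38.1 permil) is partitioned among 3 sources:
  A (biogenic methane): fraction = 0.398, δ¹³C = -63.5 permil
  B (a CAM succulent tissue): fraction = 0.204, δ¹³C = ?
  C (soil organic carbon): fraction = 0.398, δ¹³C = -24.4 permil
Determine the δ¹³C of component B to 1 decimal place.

Isotope mass balance: δ_bulk = Σ fᵢ·δᵢ.
-38.1 = 0.398×(-63.5) + 0.204×δ_B + 0.398×(-24.4)
0.204·δ_B = -38.1 − (-34.984) = -3.116
δ_B = -3.116 / 0.204 = -15.27 permil

-15.3 permil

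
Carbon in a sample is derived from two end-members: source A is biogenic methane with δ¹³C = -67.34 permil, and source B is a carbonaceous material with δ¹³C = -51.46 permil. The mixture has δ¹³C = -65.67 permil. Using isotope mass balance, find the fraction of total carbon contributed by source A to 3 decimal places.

δ_mix = f_A·δ_A + (1 − f_A)·δ_B  ⇒  f_A = (δ_mix − δ_B)/(δ_A − δ_B)
f_A = (-65.67 − (-51.46)) / (-67.34 − (-51.46))
f_A = -14.21 / -15.88 = 0.8948

0.895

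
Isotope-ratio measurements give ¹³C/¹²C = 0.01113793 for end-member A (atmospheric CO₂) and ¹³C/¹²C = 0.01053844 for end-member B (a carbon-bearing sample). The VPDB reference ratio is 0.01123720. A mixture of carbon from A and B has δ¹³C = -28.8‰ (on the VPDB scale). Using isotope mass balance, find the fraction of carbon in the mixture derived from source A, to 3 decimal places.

0.626

δ_A = (0.01113793/0.01123720 − 1)×1000 = (0.991166 − 1)×1000 = -8.834‰
δ_B = (0.01053844/0.01123720 − 1)×1000 = (0.937817 − 1)×1000 = -62.183‰
f_A = (δ_mix − δ_B)/(δ_A − δ_B) = (-28.8 − (-62.183))/(-8.834 − (-62.183))
f_A = 33.383 / 53.349 = 0.6257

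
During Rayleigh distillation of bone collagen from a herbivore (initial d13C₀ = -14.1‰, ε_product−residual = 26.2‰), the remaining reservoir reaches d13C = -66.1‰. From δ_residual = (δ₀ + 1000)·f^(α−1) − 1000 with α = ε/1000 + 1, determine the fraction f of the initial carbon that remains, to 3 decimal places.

0.126

α − 1 = ε/1000 = 0.0262
(δ_res + 1000)/(δ₀ + 1000) = (-66.1 + 1000)/(-14.1 + 1000) = 933.9/985.9 = 0.947256
f = 0.947256^(1/0.0262) = exp(ln(0.947256)/0.0262) = exp(-0.05419/0.0262)
f = exp(-2.0682) = 0.1264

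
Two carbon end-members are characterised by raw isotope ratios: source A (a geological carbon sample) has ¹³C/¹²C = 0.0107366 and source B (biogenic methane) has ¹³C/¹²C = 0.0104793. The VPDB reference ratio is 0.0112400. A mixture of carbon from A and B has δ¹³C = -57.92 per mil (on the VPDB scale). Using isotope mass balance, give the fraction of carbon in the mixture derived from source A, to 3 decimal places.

δ_A = (0.0107366/0.0112400 − 1)×1000 = (0.955214 − 1)×1000 = -44.786 per mil
δ_B = (0.0104793/0.0112400 − 1)×1000 = (0.932322 − 1)×1000 = -67.678 per mil
f_A = (δ_mix − δ_B)/(δ_A − δ_B) = (-57.92 − (-67.678))/(-44.786 − (-67.678))
f_A = 9.758 / 22.891 = 0.4263

0.426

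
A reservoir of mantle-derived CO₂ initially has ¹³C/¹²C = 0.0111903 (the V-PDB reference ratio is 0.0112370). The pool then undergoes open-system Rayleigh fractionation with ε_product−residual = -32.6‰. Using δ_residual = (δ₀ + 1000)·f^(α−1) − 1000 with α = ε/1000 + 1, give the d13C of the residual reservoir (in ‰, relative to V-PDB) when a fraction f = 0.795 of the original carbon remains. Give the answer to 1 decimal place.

3.3‰

δ₀ = (0.0111903/0.0112370 − 1)×1000 = (0.995844 − 1)×1000 = -4.156‰
α − 1 = ε/1000 = -0.0326
f^(α−1) = 0.795^(-0.0326) = 1.007507
δ_res = (-4.156 + 1000) × 1.007507 − 1000 = 1003.320 − 1000 = 3.32‰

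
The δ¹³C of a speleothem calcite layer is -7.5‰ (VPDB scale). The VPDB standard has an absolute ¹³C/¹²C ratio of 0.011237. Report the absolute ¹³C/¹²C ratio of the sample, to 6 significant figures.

R_sample = R_standard × (δ¹³C/1000 + 1)
R_sample = 0.011237 × (-7.5/1000 + 1) = 0.011237 × 0.992500
R_sample = 0.0111527

0.0111527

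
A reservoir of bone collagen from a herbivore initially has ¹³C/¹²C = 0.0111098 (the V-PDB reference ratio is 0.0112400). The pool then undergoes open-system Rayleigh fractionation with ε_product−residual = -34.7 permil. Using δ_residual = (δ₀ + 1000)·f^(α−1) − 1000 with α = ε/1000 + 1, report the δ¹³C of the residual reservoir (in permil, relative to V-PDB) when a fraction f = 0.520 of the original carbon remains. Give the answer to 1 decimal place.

11.1 permil

δ₀ = (0.0111098/0.0112400 − 1)×1000 = (0.988416 − 1)×1000 = -11.584 permil
α − 1 = ε/1000 = -0.0347
f^(α−1) = 0.520^(-0.0347) = 1.022951
δ_res = (-11.584 + 1000) × 1.022951 − 1000 = 1011.101 − 1000 = 11.10 permil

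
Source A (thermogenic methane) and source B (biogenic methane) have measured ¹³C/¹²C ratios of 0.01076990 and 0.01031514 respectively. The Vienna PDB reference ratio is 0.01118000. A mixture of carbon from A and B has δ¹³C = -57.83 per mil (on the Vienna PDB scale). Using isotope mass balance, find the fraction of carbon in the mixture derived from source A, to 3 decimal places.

δ_A = (0.01076990/0.01118000 − 1)×1000 = (0.963318 − 1)×1000 = -36.682 per mil
δ_B = (0.01031514/0.01118000 − 1)×1000 = (0.922642 − 1)×1000 = -77.358 per mil
f_A = (δ_mix − δ_B)/(δ_A − δ_B) = (-57.83 − (-77.358))/(-36.682 − (-77.358))
f_A = 19.528 / 40.676 = 0.4801

0.480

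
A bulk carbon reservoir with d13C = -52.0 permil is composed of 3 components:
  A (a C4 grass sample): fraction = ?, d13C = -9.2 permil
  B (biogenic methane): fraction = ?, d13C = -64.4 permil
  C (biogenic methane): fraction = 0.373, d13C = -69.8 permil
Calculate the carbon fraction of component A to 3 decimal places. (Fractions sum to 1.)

Let f_A and f_B be the unknown fractions; fractions sum to 1 so f_A + f_B = 0.627.
Mass balance: Σ fᵢ·δᵢ = δ_bulk ⇒ f_A·(-9.2) + f_B·(-64.4) = -52.0 − (-26.035) = -25.965
Substitute f_B = 0.627 − f_A:
f_A·(-9.2 − -64.4) = -25.965 − 0.627×(-64.4) = 14.414
f_A = 14.414 / 55.2 = 0.2611

0.261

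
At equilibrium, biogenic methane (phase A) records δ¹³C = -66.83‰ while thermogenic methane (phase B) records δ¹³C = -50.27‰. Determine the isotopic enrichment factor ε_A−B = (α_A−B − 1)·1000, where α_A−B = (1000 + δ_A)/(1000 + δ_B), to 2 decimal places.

-17.44‰

α_A−B = (1000 + -66.83) / (1000 + -50.27) = 933.17 / 949.73 = 0.982563
ε_A−B = (0.982563 − 1) × 1000 = -17.437‰
(The approximation ε ≈ δ_A − δ_B would give -16.56‰.)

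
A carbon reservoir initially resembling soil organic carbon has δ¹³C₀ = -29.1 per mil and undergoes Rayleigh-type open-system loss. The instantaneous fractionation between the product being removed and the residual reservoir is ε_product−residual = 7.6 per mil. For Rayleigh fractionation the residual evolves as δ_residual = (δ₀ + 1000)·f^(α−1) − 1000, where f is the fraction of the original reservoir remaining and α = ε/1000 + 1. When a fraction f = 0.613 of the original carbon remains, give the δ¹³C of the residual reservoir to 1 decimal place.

-32.7 per mil

Rayleigh residual: δ_res = (δ₀ + 1000)·f^(α−1) − 1000
α = ε/1000 + 1 = 1.00760, so α − 1 = 0.00760
f^(α−1) = 0.613^(0.00760) = 0.996288
δ_res = (-29.1 + 1000) × 0.996288 − 1000 = 967.296 − 1000 = -32.70 per mil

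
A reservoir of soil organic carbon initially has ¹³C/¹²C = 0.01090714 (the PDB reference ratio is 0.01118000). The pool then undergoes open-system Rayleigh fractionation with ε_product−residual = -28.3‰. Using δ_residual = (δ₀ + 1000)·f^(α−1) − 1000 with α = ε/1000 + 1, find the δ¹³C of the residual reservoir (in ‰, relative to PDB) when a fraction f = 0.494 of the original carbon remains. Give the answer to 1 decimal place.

-4.7‰

δ₀ = (0.01090714/0.01118000 − 1)×1000 = (0.975594 − 1)×1000 = -24.406‰
α − 1 = ε/1000 = -0.0283
f^(α−1) = 0.494^(-0.0283) = 1.020158
δ_res = (-24.406 + 1000) × 1.020158 − 1000 = 995.260 − 1000 = -4.74‰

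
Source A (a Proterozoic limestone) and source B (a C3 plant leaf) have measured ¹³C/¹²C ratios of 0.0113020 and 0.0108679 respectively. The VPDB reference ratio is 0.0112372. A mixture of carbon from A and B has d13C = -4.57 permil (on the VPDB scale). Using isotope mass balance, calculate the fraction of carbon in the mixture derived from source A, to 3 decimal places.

δ_A = (0.0113020/0.0112372 − 1)×1000 = (1.005767 − 1)×1000 = 5.767 permil
δ_B = (0.0108679/0.0112372 − 1)×1000 = (0.967136 − 1)×1000 = -32.864 permil
f_A = (δ_mix − δ_B)/(δ_A − δ_B) = (-4.57 − (-32.864))/(5.767 − (-32.864))
f_A = 28.294 / 38.631 = 0.7324

0.732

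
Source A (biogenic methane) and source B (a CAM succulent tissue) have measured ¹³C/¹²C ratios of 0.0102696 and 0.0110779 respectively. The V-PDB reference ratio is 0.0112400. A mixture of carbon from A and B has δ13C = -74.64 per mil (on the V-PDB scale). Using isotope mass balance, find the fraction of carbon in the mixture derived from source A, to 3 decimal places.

δ_A = (0.0102696/0.0112400 − 1)×1000 = (0.913665 − 1)×1000 = -86.335 per mil
δ_B = (0.0110779/0.0112400 − 1)×1000 = (0.985578 − 1)×1000 = -14.422 per mil
f_A = (δ_mix − δ_B)/(δ_A − δ_B) = (-74.64 − (-14.422))/(-86.335 − (-14.422))
f_A = -60.218 / -71.913 = 0.8374

0.837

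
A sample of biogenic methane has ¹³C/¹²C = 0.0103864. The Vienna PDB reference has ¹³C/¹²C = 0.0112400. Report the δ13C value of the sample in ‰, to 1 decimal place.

δ13C = (R_sample / R_standard − 1) × 1000
R_sample / R_standard = 0.0103864 / 0.0112400 = 0.924057
δ13C = (0.924057 − 1) × 1000 = -75.94‰

-75.9‰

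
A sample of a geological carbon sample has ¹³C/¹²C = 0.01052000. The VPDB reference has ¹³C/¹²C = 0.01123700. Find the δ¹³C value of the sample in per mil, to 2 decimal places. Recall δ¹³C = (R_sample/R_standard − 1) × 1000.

δ¹³C = (R_sample / R_standard − 1) × 1000
R_sample / R_standard = 0.01052000 / 0.01123700 = 0.936193
δ¹³C = (0.936193 − 1) × 1000 = -63.807 per mil

-63.81 per mil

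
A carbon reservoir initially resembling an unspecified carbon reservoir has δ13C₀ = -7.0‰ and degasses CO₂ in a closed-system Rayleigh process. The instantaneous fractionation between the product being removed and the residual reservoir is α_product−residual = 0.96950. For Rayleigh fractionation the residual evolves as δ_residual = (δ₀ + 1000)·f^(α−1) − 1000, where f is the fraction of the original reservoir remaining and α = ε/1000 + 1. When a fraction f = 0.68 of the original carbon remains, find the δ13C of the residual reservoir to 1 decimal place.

Rayleigh residual: δ_res = (δ₀ + 1000)·f^(α−1) − 1000
α − 1 = -0.03050
f^(α−1) = 0.68^(-0.03050) = 1.011832
δ_res = (-7.0 + 1000) × 1.011832 − 1000 = 1004.749 − 1000 = 4.75‰

4.7‰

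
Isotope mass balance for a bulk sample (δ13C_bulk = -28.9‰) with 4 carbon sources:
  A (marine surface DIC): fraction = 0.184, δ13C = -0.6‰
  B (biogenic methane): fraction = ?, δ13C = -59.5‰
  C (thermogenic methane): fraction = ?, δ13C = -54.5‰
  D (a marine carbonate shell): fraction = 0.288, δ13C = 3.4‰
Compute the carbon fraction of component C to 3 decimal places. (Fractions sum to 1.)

0.329

Let f_C and f_B be the unknown fractions; fractions sum to 1 so f_C + f_B = 0.528.
Mass balance: Σ fᵢ·δᵢ = δ_bulk ⇒ f_C·(-54.5) + f_B·(-59.5) = -28.9 − (0.869) = -29.769
Substitute f_B = 0.528 − f_C:
f_C·(-54.5 − -59.5) = -29.769 − 0.528×(-59.5) = 1.647
f_C = 1.647 / 5.0 = 0.3294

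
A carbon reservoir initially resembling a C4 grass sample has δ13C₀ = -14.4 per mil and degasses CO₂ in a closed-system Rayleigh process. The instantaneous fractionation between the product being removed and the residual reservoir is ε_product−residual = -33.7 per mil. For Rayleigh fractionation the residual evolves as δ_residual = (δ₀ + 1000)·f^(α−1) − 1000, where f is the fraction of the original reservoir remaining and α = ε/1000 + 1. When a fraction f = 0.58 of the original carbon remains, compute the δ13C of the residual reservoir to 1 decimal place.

Rayleigh residual: δ_res = (δ₀ + 1000)·f^(α−1) − 1000
α = ε/1000 + 1 = 0.96630, so α − 1 = -0.03370
f^(α−1) = 0.58^(-0.03370) = 1.018527
δ_res = (-14.4 + 1000) × 1.018527 − 1000 = 1003.860 − 1000 = 3.86 per mil

3.9 per mil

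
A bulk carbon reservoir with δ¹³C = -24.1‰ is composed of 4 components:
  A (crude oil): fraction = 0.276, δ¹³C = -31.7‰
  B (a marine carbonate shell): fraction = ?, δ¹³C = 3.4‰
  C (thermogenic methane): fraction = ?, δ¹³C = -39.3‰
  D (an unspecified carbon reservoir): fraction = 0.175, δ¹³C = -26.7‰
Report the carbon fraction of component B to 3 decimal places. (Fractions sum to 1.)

Let f_B and f_C be the unknown fractions; fractions sum to 1 so f_B + f_C = 0.549.
Mass balance: Σ fᵢ·δᵢ = δ_bulk ⇒ f_B·(3.4) + f_C·(-39.3) = -24.1 − (-13.422) = -10.678
Substitute f_C = 0.549 − f_B:
f_B·(3.4 − -39.3) = -10.678 − 0.549×(-39.3) = 10.897
f_B = 10.897 / 42.7 = 0.2552

0.255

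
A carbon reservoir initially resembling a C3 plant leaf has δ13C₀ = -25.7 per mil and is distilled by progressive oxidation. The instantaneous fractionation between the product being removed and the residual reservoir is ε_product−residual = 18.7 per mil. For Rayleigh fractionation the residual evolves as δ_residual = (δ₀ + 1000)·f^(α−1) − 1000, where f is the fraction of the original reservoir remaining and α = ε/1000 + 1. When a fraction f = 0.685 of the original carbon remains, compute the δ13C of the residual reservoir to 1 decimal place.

-32.6 per mil

Rayleigh residual: δ_res = (δ₀ + 1000)·f^(α−1) − 1000
α = ε/1000 + 1 = 1.01870, so α − 1 = 0.01870
f^(α−1) = 0.685^(0.01870) = 0.992950
δ_res = (-25.7 + 1000) × 0.992950 − 1000 = 967.431 − 1000 = -32.57 per mil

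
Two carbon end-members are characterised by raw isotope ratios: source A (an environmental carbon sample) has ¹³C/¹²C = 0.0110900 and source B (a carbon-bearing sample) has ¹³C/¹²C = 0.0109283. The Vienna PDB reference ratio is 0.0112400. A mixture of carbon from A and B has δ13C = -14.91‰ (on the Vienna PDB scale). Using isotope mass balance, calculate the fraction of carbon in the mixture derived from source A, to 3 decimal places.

0.891

δ_A = (0.0110900/0.0112400 − 1)×1000 = (0.986655 − 1)×1000 = -13.345‰
δ_B = (0.0109283/0.0112400 − 1)×1000 = (0.972269 − 1)×1000 = -27.731‰
f_A = (δ_mix − δ_B)/(δ_A − δ_B) = (-14.91 − (-27.731))/(-13.345 − (-27.731))
f_A = 12.821 / 14.386 = 0.8912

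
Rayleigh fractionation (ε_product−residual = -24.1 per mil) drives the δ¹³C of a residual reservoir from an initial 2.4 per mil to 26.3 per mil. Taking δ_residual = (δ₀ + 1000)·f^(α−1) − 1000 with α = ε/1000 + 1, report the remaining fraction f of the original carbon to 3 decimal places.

α − 1 = ε/1000 = -0.0241
(δ_res + 1000)/(δ₀ + 1000) = (26.3 + 1000)/(2.4 + 1000) = 1026.3/1002.4 = 1.023843
f = 1.023843^(1/-0.0241) = exp(ln(1.023843)/-0.0241) = exp(0.02356/-0.0241)
f = exp(-0.9777) = 0.3762

0.376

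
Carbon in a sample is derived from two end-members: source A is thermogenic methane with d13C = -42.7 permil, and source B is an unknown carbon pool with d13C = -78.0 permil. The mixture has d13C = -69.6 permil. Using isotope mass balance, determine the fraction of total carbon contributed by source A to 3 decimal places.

δ_mix = f_A·δ_A + (1 − f_A)·δ_B  ⇒  f_A = (δ_mix − δ_B)/(δ_A − δ_B)
f_A = (-69.6 − (-78.0)) / (-42.7 − (-78.0))
f_A = 8.4 / 35.3 = 0.2380

0.238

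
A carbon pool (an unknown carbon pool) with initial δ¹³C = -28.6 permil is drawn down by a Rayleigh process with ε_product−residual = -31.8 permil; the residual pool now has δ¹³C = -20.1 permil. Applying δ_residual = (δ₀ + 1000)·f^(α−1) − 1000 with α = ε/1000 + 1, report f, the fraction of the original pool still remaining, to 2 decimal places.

α − 1 = ε/1000 = -0.0318
(δ_res + 1000)/(δ₀ + 1000) = (-20.1 + 1000)/(-28.6 + 1000) = 979.9/971.4 = 1.008750
f = 1.008750^(1/-0.0318) = exp(ln(1.008750)/-0.0318) = exp(0.00871/-0.0318)
f = exp(-0.2740) = 0.7604

0.76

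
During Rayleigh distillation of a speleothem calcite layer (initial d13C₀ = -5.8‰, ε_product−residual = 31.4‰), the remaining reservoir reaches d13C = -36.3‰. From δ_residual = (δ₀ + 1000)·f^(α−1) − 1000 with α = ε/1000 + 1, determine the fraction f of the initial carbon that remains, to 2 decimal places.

α − 1 = ε/1000 = 0.0314
(δ_res + 1000)/(δ₀ + 1000) = (-36.3 + 1000)/(-5.8 + 1000) = 963.7/994.2 = 0.969322
f = 0.969322^(1/0.0314) = exp(ln(0.969322)/0.0314) = exp(-0.03116/0.0314)
f = exp(-0.9923) = 0.3707

0.37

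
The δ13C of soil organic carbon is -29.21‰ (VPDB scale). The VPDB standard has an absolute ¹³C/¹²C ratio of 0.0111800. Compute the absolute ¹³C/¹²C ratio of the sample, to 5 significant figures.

R_sample = R_standard × (δ13C/1000 + 1)
R_sample = 0.0111800 × (-29.21/1000 + 1) = 0.0111800 × 0.970790
R_sample = 0.0108534

0.010853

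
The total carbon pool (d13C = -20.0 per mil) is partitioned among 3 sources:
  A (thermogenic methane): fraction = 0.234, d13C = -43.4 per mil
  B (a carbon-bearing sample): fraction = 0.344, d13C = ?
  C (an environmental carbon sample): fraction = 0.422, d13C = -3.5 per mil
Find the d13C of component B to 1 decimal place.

-24.3 per mil

Isotope mass balance: δ_bulk = Σ fᵢ·δᵢ.
-20.0 = 0.234×(-43.4) + 0.344×δ_B + 0.422×(-3.5)
0.344·δ_B = -20.0 − (-11.633) = -8.367
δ_B = -8.367 / 0.344 = -24.32 per mil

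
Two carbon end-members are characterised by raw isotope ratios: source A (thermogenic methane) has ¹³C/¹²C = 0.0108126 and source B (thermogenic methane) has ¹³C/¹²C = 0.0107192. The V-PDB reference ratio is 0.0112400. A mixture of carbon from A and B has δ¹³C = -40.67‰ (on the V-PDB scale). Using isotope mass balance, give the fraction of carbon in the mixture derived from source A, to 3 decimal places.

δ_A = (0.0108126/0.0112400 − 1)×1000 = (0.961975 − 1)×1000 = -38.025‰
δ_B = (0.0107192/0.0112400 − 1)×1000 = (0.953665 − 1)×1000 = -46.335‰
f_A = (δ_mix − δ_B)/(δ_A − δ_B) = (-40.67 − (-46.335))/(-38.025 − (-46.335))
f_A = 5.665 / 8.310 = 0.6817

0.682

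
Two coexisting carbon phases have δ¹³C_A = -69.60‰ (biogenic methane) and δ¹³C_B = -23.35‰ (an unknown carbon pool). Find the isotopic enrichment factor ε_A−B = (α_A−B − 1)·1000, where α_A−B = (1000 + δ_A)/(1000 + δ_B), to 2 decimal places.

-47.36‰

α_A−B = (1000 + -69.60) / (1000 + -23.35) = 930.40 / 976.65 = 0.952644
ε_A−B = (0.952644 − 1) × 1000 = -47.356‰
(The approximation ε ≈ δ_A − δ_B would give -46.25‰.)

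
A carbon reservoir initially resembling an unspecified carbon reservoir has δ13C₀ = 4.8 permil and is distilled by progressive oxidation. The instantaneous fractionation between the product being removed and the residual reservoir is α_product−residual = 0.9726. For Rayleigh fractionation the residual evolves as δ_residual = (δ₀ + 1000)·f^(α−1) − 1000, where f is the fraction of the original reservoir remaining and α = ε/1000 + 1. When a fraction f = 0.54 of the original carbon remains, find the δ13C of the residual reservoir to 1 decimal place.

Rayleigh residual: δ_res = (δ₀ + 1000)·f^(α−1) − 1000
α − 1 = -0.02740
f^(α−1) = 0.54^(-0.02740) = 1.017027
δ_res = (4.8 + 1000) × 1.017027 − 1000 = 1021.909 − 1000 = 21.91 permil

21.9 permil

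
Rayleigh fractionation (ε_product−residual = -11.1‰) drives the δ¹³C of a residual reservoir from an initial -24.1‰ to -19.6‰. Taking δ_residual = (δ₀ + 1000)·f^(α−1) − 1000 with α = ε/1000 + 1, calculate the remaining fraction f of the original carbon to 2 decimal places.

α − 1 = ε/1000 = -0.0111
(δ_res + 1000)/(δ₀ + 1000) = (-19.6 + 1000)/(-24.1 + 1000) = 980.4/975.9 = 1.004611
f = 1.004611^(1/-0.0111) = exp(ln(1.004611)/-0.0111) = exp(0.00460/-0.0111)
f = exp(-0.4145) = 0.6607

0.66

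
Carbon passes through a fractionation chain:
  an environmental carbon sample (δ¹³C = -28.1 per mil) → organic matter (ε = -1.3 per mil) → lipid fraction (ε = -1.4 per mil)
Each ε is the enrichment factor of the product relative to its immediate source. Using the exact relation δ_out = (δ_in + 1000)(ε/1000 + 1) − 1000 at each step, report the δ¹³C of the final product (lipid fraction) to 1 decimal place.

-30.7 per mil

step 1: δ = (-28.10 + 1000)·(-1.3/1000 + 1) − 1000 = -29.36 per mil
step 2: δ = (-29.36 + 1000)·(-1.4/1000 + 1) − 1000 = -30.72 per mil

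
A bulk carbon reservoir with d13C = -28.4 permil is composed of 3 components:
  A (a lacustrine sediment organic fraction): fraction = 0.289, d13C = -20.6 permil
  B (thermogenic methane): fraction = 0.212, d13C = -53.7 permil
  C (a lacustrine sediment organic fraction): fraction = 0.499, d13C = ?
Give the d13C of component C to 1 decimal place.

-22.2 permil

Isotope mass balance: δ_bulk = Σ fᵢ·δᵢ.
-28.4 = 0.289×(-20.6) + 0.212×(-53.7) + 0.499×δ_C
0.499·δ_C = -28.4 − (-17.338) = -11.062
δ_C = -11.062 / 0.499 = -22.17 permil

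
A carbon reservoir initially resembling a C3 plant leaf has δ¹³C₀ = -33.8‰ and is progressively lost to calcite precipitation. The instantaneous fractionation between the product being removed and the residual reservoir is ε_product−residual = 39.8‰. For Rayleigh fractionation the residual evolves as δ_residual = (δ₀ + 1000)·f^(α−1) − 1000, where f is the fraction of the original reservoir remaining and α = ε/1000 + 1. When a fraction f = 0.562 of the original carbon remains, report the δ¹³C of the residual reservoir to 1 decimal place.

Rayleigh residual: δ_res = (δ₀ + 1000)·f^(α−1) − 1000
α = ε/1000 + 1 = 1.03980, so α − 1 = 0.03980
f^(α−1) = 0.562^(0.03980) = 0.977326
δ_res = (-33.8 + 1000) × 0.977326 − 1000 = 944.292 − 1000 = -55.71‰

-55.7‰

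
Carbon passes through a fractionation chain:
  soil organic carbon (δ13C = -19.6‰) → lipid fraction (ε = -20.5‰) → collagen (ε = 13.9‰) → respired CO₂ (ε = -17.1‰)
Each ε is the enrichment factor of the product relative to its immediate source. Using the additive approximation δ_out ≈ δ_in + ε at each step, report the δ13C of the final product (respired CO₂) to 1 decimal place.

step 1: δ ≈ -19.6 + (-20.5) = -40.1‰
step 2: δ ≈ -40.1 + (13.9) = -26.2‰
step 3: δ ≈ -26.2 + (-17.1) = -43.3‰

-43.3‰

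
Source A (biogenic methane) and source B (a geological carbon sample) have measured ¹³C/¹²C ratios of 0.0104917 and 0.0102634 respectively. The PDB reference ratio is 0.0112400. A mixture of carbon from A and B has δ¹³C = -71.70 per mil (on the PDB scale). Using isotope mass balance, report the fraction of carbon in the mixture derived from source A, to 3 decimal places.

δ_A = (0.0104917/0.0112400 − 1)×1000 = (0.933425 − 1)×1000 = -66.575 per mil
δ_B = (0.0102634/0.0112400 − 1)×1000 = (0.913114 − 1)×1000 = -86.886 per mil
f_A = (δ_mix − δ_B)/(δ_A − δ_B) = (-71.70 − (-86.886))/(-66.575 − (-86.886))
f_A = 15.186 / 20.311 = 0.7477

0.748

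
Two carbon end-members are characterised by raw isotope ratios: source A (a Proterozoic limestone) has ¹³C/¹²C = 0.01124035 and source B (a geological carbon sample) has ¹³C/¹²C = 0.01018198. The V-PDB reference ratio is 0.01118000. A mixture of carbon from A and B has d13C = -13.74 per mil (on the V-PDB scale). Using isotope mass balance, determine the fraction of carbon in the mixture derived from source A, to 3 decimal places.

0.798

δ_A = (0.01124035/0.01118000 − 1)×1000 = (1.005398 − 1)×1000 = 5.398 per mil
δ_B = (0.01018198/0.01118000 − 1)×1000 = (0.910732 − 1)×1000 = -89.268 per mil
f_A = (δ_mix − δ_B)/(δ_A − δ_B) = (-13.74 − (-89.268))/(5.398 − (-89.268))
f_A = 75.528 / 94.666 = 0.7978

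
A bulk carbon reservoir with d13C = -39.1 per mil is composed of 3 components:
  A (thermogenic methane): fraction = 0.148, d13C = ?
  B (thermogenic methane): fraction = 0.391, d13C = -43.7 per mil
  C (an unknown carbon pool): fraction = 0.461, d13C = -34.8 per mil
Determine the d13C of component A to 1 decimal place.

Isotope mass balance: δ_bulk = Σ fᵢ·δᵢ.
-39.1 = 0.148×δ_A + 0.391×(-43.7) + 0.461×(-34.8)
0.148·δ_A = -39.1 − (-33.130) = -5.971
δ_A = -5.971 / 0.148 = -40.34 per mil

-40.3 per mil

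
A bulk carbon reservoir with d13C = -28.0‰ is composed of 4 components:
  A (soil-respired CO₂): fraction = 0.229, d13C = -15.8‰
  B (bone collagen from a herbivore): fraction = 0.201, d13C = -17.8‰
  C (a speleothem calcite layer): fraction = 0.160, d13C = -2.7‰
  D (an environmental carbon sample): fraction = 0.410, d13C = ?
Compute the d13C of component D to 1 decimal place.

Isotope mass balance: δ_bulk = Σ fᵢ·δᵢ.
-28.0 = 0.229×(-15.8) + 0.201×(-17.8) + 0.160×(-2.7) + 0.410×δ_D
0.410·δ_D = -28.0 − (-7.628) = -20.372
δ_D = -20.372 / 0.410 = -49.69‰

-49.7‰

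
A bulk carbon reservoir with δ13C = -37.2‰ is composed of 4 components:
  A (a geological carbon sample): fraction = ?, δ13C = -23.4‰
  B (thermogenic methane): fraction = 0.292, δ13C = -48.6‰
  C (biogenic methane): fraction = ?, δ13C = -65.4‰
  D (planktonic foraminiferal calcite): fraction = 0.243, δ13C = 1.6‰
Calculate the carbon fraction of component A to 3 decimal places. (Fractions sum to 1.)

0.167

Let f_A and f_C be the unknown fractions; fractions sum to 1 so f_A + f_C = 0.465.
Mass balance: Σ fᵢ·δᵢ = δ_bulk ⇒ f_A·(-23.4) + f_C·(-65.4) = -37.2 − (-13.802) = -23.398
Substitute f_C = 0.465 − f_A:
f_A·(-23.4 − -65.4) = -23.398 − 0.465×(-65.4) = 7.013
f_A = 7.013 / 42.0 = 0.1670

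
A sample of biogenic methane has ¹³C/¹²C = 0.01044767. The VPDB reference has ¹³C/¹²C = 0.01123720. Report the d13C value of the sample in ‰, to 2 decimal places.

d13C = (R_sample / R_standard − 1) × 1000
R_sample / R_standard = 0.01044767 / 0.01123720 = 0.929740
d13C = (0.929740 − 1) × 1000 = -70.260‰

-70.26‰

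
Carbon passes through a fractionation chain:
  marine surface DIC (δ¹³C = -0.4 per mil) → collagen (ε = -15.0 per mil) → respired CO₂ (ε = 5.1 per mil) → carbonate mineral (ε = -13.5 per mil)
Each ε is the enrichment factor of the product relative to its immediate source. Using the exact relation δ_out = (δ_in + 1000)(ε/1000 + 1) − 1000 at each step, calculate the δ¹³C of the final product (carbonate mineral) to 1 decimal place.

step 1: δ = (-0.40 + 1000)·(-15.0/1000 + 1) − 1000 = -15.39 per mil
step 2: δ = (-15.39 + 1000)·(5.1/1000 + 1) − 1000 = -10.37 per mil
step 3: δ = (-10.37 + 1000)·(-13.5/1000 + 1) − 1000 = -23.73 per mil

-23.7 per mil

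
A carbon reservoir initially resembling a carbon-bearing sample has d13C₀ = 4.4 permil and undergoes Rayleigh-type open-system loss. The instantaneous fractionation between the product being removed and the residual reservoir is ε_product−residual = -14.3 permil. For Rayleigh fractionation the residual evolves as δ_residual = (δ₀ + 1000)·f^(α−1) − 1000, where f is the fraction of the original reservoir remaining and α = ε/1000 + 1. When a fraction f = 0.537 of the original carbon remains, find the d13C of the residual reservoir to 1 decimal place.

Rayleigh residual: δ_res = (δ₀ + 1000)·f^(α−1) − 1000
α = ε/1000 + 1 = 0.98570, so α − 1 = -0.01430
f^(α−1) = 0.537^(-0.01430) = 1.008931
δ_res = (4.4 + 1000) × 1.008931 − 1000 = 1013.370 − 1000 = 13.37 permil

13.4 permil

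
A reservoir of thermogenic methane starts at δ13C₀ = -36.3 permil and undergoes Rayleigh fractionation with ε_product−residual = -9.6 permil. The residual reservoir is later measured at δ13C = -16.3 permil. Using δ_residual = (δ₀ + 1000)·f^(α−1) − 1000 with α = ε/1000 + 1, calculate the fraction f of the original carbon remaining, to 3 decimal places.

0.118

α − 1 = ε/1000 = -0.0096
(δ_res + 1000)/(δ₀ + 1000) = (-16.3 + 1000)/(-36.3 + 1000) = 983.7/963.7 = 1.020753
f = 1.020753^(1/-0.0096) = exp(ln(1.020753)/-0.0096) = exp(0.02054/-0.0096)
f = exp(-2.1397) = 0.1177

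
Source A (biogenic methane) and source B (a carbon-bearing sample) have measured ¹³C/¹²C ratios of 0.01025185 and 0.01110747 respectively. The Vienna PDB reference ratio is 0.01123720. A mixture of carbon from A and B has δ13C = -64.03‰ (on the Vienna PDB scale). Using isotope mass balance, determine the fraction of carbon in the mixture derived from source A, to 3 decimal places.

0.689

δ_A = (0.01025185/0.01123720 − 1)×1000 = (0.912314 − 1)×1000 = -87.686‰
δ_B = (0.01110747/0.01123720 − 1)×1000 = (0.988455 − 1)×1000 = -11.545‰
f_A = (δ_mix − δ_B)/(δ_A − δ_B) = (-64.03 − (-11.545))/(-87.686 − (-11.545))
f_A = -52.485 / -76.142 = 0.6893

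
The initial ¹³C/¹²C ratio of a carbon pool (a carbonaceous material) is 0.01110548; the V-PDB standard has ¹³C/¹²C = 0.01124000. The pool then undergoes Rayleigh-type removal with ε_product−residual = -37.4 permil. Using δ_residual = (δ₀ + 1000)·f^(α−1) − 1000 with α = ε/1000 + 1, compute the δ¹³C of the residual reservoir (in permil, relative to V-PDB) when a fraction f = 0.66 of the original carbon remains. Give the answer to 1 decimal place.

δ₀ = (0.01110548/0.01124000 − 1)×1000 = (0.988032 − 1)×1000 = -11.968 permil
α − 1 = ε/1000 = -0.0374
f^(α−1) = 0.66^(-0.0374) = 1.015662
δ_res = (-11.968 + 1000) × 1.015662 − 1000 = 1003.506 − 1000 = 3.51 permil

3.5 permil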